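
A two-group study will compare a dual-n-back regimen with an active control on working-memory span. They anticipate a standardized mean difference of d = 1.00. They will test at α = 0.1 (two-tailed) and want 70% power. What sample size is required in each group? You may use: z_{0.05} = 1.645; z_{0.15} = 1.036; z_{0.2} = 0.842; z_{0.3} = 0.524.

n = 10 per group

For two independent groups with equal n: n = 2·((z_{α/2} + z_β) / d)².
z_{α/2} + z_β = 1.645 + 0.524 = 2.169.
n = 2 × (2.169 / 1.00)² = 2 × 2.169² = 2 × 4.70 = 9.4.
Round up to the next whole participant.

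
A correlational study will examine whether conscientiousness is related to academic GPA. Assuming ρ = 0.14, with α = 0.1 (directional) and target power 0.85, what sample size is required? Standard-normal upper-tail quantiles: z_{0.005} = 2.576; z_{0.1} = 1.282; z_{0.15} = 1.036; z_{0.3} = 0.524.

n = 274

Fisher's z: C = ½·ln((1+r)/(1−r)) = ½·ln(1.3256) = 0.1409.
n = ((z_{α} + z_β)/C)² + 3.
(1.282 + 1.036) / 0.1409 = 2.318 / 0.1409 = 16.451.
n = 16.451² + 3 = 270.65 + 3 = 273.6.
Round up.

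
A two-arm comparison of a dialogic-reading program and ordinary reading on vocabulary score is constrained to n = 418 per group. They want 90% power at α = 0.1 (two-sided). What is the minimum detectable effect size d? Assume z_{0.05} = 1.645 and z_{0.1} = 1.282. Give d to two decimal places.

d_min ≈ 0.20

For two independent groups of n = 418 each: d_min = (z_{α/2} + z_β)·√(2/n).
z-sum = 1.645 + 1.282 = 2.927.
d_min = 2.927 × √(2/418) = 2.927 × 0.0692 = 0.202.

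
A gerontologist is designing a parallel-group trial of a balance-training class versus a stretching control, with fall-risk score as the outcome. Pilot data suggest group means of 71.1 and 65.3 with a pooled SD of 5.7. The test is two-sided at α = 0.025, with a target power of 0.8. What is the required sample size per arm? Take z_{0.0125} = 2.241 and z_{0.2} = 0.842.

n = 19 per group

Cohen's d = |M₁ − M₂| / SD_pooled = |71.1 − 65.3| / 5.7 = 5.8 / 5.7 = 1.018.
For two independent groups with equal n: n = 2·((z_{α/2} + z_β) / d)².
z_{α/2} + z_β = 2.241 + 0.842 = 3.083.
n = 2 × (3.083 / 1.018)² = 2 × 3.028² = 2 × 9.17 = 18.3.
Round up to the next whole participant.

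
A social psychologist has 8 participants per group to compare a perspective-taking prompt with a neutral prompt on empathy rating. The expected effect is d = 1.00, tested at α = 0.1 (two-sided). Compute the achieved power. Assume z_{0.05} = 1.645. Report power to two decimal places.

power ≈ 0.64

For two equal groups, power = Φ(d·√(n/2) − z_{α/2}).
d·√(n/2) = 1.00 × √(8/2) = 1.00 × 2.000 = 2.000.
z_β = 2.000 − 1.645 = 0.355.
Power = Φ(0.355) = 0.639.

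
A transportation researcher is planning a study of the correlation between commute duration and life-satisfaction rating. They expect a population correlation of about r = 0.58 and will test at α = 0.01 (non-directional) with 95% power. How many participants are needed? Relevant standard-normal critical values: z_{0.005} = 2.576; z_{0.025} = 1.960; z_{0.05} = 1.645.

Fisher's z: C = ½·ln((1+r)/(1−r)) = ½·ln(3.7619) = 0.6625.
n = ((z_{α/2} + z_β)/C)² + 3.
(2.576 + 1.645) / 0.6625 = 4.221 / 0.6625 = 6.371.
n = 6.371² + 3 = 40.59 + 3 = 43.6.
Round up.

n = 44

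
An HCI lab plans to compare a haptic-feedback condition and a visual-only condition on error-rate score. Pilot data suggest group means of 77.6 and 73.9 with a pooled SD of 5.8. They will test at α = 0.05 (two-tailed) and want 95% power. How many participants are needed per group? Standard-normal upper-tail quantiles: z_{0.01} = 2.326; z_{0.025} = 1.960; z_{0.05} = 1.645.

Cohen's d = |M₁ − M₂| / SD_pooled = |77.6 − 73.9| / 5.8 = 3.7 / 5.8 = 0.638.
For two independent groups with equal n: n = 2·((z_{α/2} + z_β) / d)².
z_{α/2} + z_β = 1.960 + 1.645 = 3.605.
n = 2 × (3.605 / 0.638)² = 2 × 5.650² = 2 × 31.93 = 63.9.
Round up to the next whole participant.

n = 64 per group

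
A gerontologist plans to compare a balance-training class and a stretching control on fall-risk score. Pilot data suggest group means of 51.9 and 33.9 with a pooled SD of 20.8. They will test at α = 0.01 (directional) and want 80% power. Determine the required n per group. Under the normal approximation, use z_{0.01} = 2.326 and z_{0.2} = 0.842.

n = 27 per group

Cohen's d = |M₁ − M₂| / SD_pooled = |51.9 − 33.9| / 20.8 = 18.0 / 20.8 = 0.865.
For two independent groups with equal n: n = 2·((z_{α} + z_β) / d)².
z_{α} + z_β = 2.326 + 0.842 = 3.168.
n = 2 × (3.168 / 0.865)² = 2 × 3.662² = 2 × 13.41 = 26.8.
Round up to the next whole participant.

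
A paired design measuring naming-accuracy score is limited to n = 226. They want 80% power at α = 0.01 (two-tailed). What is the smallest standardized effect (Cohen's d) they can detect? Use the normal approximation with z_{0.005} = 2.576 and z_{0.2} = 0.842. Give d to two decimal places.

d_min ≈ 0.23

For a single sample (or paired design) of n = 226: d_min = (z_{α/2} + z_β)/√n.
z-sum = 2.576 + 0.842 = 3.418.
d_min = 3.418 / √226 = 3.418 / 15.033 = 0.227.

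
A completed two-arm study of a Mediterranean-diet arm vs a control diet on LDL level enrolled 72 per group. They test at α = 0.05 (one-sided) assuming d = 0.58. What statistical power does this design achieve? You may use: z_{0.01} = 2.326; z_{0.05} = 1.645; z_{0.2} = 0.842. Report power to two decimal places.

For two equal groups, power = Φ(d·√(n/2) − z_{α}).
d·√(n/2) = 0.58 × √(72/2) = 0.58 × 6.000 = 3.480.
z_β = 3.480 − 1.645 = 1.835.
Power = Φ(1.835) = 0.967.

power ≈ 0.97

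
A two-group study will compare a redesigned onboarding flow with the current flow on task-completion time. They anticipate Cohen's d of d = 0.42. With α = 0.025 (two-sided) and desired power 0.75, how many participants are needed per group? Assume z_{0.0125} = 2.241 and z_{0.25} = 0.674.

n = 97 per group

For two independent groups with equal n: n = 2·((z_{α/2} + z_β) / d)².
z_{α/2} + z_β = 2.241 + 0.674 = 2.915.
n = 2 × (2.915 / 0.42)² = 2 × 6.940² = 2 × 48.17 = 96.3.
Round up to the next whole participant.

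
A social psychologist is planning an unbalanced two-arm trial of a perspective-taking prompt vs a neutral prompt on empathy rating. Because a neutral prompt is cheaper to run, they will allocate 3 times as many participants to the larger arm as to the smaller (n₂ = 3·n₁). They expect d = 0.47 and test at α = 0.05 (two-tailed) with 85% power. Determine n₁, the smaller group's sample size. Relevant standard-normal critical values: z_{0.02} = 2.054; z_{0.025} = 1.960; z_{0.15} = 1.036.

n₁ = 55

With allocation ratio k = n₂/n₁ = 3, Var(x̄₁−x̄₂) = σ²(1/n₁ + 1/(k·n₁)) = σ²·(k+1)/(k·n₁).
So n₁ = (1 + 1/k)·((z_{α/2} + z_β)/d)² = 1.333 × (2.996/0.47)².
n₁ = 1.333 × 40.63 = 54.2.
Round up: n₁ = 55, giving n₂ = 3 × 55 = 165.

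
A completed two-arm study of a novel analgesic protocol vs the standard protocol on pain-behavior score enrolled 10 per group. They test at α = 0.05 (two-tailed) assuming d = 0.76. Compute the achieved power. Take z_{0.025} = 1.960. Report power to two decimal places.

For two equal groups, power = Φ(d·√(n/2) − z_{α/2}).
d·√(n/2) = 0.76 × √(10/2) = 0.76 × 2.236 = 1.699.
z_β = 1.699 − 1.960 = -0.261.
Power = Φ(-0.261) = 0.397.

power ≈ 0.40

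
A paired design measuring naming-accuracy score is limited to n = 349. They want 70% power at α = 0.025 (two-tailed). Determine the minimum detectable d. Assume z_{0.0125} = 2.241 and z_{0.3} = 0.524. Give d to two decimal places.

d_min ≈ 0.15

For a single sample (or paired design) of n = 349: d_min = (z_{α/2} + z_β)/√n.
z-sum = 2.241 + 0.524 = 2.765.
d_min = 2.765 / √349 = 2.765 / 18.682 = 0.148.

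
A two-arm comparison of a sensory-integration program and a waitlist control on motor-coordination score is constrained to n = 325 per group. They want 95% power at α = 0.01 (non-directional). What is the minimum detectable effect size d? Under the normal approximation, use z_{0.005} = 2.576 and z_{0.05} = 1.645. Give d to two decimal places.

d_min ≈ 0.33

For two independent groups of n = 325 each: d_min = (z_{α/2} + z_β)·√(2/n).
z-sum = 2.576 + 1.645 = 4.221.
d_min = 4.221 × √(2/325) = 4.221 × 0.0784 = 0.331.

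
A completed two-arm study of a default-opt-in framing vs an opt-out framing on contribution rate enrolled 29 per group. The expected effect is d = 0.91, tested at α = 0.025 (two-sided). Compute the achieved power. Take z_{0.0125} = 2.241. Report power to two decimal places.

For two equal groups, power = Φ(d·√(n/2) − z_{α/2}).
d·√(n/2) = 0.91 × √(29/2) = 0.91 × 3.808 = 3.465.
z_β = 3.465 − 2.241 = 1.224.
Power = Φ(1.224) = 0.890.

power ≈ 0.89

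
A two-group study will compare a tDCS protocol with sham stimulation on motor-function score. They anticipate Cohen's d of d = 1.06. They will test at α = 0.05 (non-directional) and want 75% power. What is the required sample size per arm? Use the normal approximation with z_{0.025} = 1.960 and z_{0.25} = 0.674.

n = 13 per group

For two independent groups with equal n: n = 2·((z_{α/2} + z_β) / d)².
z_{α/2} + z_β = 1.960 + 0.674 = 2.634.
n = 2 × (2.634 / 1.06)² = 2 × 2.485² = 2 × 6.17 = 12.3.
Round up to the next whole participant.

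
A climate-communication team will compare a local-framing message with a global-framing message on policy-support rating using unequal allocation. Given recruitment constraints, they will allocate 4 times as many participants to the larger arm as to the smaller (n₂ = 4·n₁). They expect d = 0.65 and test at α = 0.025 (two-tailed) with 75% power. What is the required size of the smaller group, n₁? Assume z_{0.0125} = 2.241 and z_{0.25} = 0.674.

With allocation ratio k = n₂/n₁ = 4, Var(x̄₁−x̄₂) = σ²(1/n₁ + 1/(k·n₁)) = σ²·(k+1)/(k·n₁).
So n₁ = (1 + 1/k)·((z_{α/2} + z_β)/d)² = 1.250 × (2.915/0.65)².
n₁ = 1.250 × 20.11 = 25.1.
Round up: n₁ = 26, giving n₂ = 4 × 26 = 104.

n₁ = 26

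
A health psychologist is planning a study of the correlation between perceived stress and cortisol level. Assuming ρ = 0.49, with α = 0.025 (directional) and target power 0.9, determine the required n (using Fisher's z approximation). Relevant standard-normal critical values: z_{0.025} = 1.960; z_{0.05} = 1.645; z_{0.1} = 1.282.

Fisher's z: C = ½·ln((1+r)/(1−r)) = ½·ln(2.9216) = 0.5361.
n = ((z_{α} + z_β)/C)² + 3.
(1.960 + 1.282) / 0.5361 = 3.242 / 0.5361 = 6.047.
n = 6.047² + 3 = 36.57 + 3 = 39.6.
Round up.

n = 40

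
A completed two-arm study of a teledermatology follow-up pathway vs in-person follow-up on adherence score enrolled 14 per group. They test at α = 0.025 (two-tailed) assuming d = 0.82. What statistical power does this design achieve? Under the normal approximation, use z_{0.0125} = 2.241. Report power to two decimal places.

For two equal groups, power = Φ(d·√(n/2) − z_{α/2}).
d·√(n/2) = 0.82 × √(14/2) = 0.82 × 2.646 = 2.170.
z_β = 2.170 − 2.241 = -0.071.
Power = Φ(-0.071) = 0.472.

power ≈ 0.47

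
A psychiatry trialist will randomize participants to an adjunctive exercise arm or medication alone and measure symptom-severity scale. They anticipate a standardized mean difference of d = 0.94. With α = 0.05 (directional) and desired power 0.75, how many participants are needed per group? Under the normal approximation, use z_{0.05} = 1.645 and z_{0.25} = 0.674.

n = 13 per group

For two independent groups with equal n: n = 2·((z_{α} + z_β) / d)².
z_{α} + z_β = 1.645 + 0.674 = 2.319.
n = 2 × (2.319 / 0.94)² = 2 × 2.467² = 2 × 6.09 = 12.2.
Round up to the next whole participant.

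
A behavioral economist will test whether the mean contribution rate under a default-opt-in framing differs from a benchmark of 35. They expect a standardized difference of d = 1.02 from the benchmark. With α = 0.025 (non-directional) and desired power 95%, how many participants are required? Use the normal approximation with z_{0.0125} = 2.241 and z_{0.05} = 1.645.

n = 15

For a one-sample test: n = ((z_{α/2} + z_β) / d)².
z_{α/2} + z_β = 2.241 + 1.645 = 3.886.
n = (3.886 / 1.02)² = 3.810² = 14.51.
Round up.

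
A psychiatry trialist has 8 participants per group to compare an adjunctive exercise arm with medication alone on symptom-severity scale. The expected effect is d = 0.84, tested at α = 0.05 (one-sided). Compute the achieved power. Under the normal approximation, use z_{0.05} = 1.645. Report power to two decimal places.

For two equal groups, power = Φ(d·√(n/2) − z_{α}).
d·√(n/2) = 0.84 × √(8/2) = 0.84 × 2.000 = 1.680.
z_β = 1.680 − 1.645 = 0.035.
Power = Φ(0.035) = 0.514.

power ≈ 0.51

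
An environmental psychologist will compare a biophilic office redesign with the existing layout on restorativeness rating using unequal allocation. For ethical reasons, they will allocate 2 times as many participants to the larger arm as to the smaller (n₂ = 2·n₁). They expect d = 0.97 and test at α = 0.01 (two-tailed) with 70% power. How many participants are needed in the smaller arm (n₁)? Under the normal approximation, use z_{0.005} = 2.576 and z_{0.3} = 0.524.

n₁ = 16

With allocation ratio k = n₂/n₁ = 2, Var(x̄₁−x̄₂) = σ²(1/n₁ + 1/(k·n₁)) = σ²·(k+1)/(k·n₁).
So n₁ = (1 + 1/k)·((z_{α/2} + z_β)/d)² = 1.500 × (3.100/0.97)².
n₁ = 1.500 × 10.21 = 15.3.
Round up: n₁ = 16, giving n₂ = 2 × 16 = 32.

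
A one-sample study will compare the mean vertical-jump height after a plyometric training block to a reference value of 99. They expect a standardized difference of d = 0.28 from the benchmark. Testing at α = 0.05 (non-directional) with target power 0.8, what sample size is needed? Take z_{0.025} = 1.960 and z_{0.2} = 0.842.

For a one-sample test: n = ((z_{α/2} + z_β) / d)².
z_{α/2} + z_β = 1.960 + 0.842 = 2.802.
n = (2.802 / 0.28)² = 10.007² = 100.14.
Round up.

n = 101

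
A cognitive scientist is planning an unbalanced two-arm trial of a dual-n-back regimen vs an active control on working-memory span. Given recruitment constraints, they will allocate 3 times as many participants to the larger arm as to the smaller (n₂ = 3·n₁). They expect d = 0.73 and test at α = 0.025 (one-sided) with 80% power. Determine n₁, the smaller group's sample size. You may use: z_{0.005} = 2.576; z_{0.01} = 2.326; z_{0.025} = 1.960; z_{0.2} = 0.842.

With allocation ratio k = n₂/n₁ = 3, Var(x̄₁−x̄₂) = σ²(1/n₁ + 1/(k·n₁)) = σ²·(k+1)/(k·n₁).
So n₁ = (1 + 1/k)·((z_{α} + z_β)/d)² = 1.333 × (2.802/0.73)².
n₁ = 1.333 × 14.73 = 19.6.
Round up: n₁ = 20, giving n₂ = 3 × 20 = 60.

n₁ = 20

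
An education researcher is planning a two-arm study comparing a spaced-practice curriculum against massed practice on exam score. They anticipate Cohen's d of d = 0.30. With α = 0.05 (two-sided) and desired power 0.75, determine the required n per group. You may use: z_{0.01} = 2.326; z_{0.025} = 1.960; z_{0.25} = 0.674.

n = 155 per group

For two independent groups with equal n: n = 2·((z_{α/2} + z_β) / d)².
z_{α/2} + z_β = 1.960 + 0.674 = 2.634.
n = 2 × (2.634 / 0.30)² = 2 × 8.780² = 2 × 77.09 = 154.2.
Round up to the next whole participant.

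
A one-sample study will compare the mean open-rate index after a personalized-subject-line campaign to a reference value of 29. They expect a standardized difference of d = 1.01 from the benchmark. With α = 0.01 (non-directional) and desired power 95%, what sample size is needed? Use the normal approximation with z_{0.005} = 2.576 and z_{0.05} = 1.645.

For a one-sample test: n = ((z_{α/2} + z_β) / d)².
z_{α/2} + z_β = 2.576 + 1.645 = 4.221.
n = (4.221 / 1.01)² = 4.179² = 17.47.
Round up.

n = 18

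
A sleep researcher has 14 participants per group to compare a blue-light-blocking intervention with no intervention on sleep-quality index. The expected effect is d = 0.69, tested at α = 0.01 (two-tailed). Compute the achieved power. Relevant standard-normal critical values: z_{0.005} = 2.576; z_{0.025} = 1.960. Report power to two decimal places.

For two equal groups, power = Φ(d·√(n/2) − z_{α/2}).
d·√(n/2) = 0.69 × √(14/2) = 0.69 × 2.646 = 1.826.
z_β = 1.826 − 2.576 = -0.750.
Power = Φ(-0.750) = 0.226.

power ≈ 0.23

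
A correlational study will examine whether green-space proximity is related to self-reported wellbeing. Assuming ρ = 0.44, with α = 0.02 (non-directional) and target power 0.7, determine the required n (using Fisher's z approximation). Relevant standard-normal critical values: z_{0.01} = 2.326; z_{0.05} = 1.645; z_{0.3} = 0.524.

Fisher's z: C = ½·ln((1+r)/(1−r)) = ½·ln(2.5714) = 0.4722.
n = ((z_{α/2} + z_β)/C)² + 3.
(2.326 + 0.524) / 0.4722 = 2.850 / 0.4722 = 6.036.
n = 6.036² + 3 = 36.43 + 3 = 39.4.
Round up.

n = 40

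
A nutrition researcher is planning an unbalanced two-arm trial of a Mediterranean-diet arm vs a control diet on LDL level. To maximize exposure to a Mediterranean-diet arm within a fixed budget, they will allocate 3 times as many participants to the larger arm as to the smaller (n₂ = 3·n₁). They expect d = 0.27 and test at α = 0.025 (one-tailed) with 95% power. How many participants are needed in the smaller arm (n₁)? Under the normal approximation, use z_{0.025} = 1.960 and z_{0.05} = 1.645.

n₁ = 238

With allocation ratio k = n₂/n₁ = 3, Var(x̄₁−x̄₂) = σ²(1/n₁ + 1/(k·n₁)) = σ²·(k+1)/(k·n₁).
So n₁ = (1 + 1/k)·((z_{α} + z_β)/d)² = 1.333 × (3.605/0.27)².
n₁ = 1.333 × 178.27 = 237.7.
Round up: n₁ = 238, giving n₂ = 3 × 238 = 714.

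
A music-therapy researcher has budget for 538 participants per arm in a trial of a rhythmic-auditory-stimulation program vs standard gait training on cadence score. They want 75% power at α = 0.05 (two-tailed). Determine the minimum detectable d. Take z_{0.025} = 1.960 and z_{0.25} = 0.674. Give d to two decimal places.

d_min ≈ 0.16

For two independent groups of n = 538 each: d_min = (z_{α/2} + z_β)·√(2/n).
z-sum = 1.960 + 0.674 = 2.634.
d_min = 2.634 × √(2/538) = 2.634 × 0.0610 = 0.161.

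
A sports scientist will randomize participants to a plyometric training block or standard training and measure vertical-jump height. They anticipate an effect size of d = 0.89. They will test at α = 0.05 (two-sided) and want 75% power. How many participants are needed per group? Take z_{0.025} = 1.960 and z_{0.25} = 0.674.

n = 18 per group

For two independent groups with equal n: n = 2·((z_{α/2} + z_β) / d)².
z_{α/2} + z_β = 1.960 + 0.674 = 2.634.
n = 2 × (2.634 / 0.89)² = 2 × 2.960² = 2 × 8.76 = 17.5.
Round up to the next whole participant.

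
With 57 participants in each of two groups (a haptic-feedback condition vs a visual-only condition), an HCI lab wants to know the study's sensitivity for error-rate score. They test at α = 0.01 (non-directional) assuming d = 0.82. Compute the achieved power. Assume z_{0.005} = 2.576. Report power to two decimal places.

For two equal groups, power = Φ(d·√(n/2) − z_{α/2}).
d·√(n/2) = 0.82 × √(57/2) = 0.82 × 5.339 = 4.378.
z_β = 4.378 − 2.576 = 1.802.
Power = Φ(1.802) = 0.964.

power ≈ 0.96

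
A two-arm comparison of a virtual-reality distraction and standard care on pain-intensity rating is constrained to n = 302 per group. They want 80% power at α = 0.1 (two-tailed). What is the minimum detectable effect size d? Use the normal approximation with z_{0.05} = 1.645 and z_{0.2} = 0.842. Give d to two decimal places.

For two independent groups of n = 302 each: d_min = (z_{α/2} + z_β)·√(2/n).
z-sum = 1.645 + 0.842 = 2.487.
d_min = 2.487 × √(2/302) = 2.487 × 0.0814 = 0.202.

d_min ≈ 0.20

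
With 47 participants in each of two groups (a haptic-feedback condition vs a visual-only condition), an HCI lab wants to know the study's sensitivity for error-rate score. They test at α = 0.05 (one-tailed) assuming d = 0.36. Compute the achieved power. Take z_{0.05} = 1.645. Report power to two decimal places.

power ≈ 0.54

For two equal groups, power = Φ(d·√(n/2) − z_{α}).
d·√(n/2) = 0.36 × √(47/2) = 0.36 × 4.848 = 1.745.
z_β = 1.745 − 1.645 = 0.100.
Power = Φ(0.100) = 0.540.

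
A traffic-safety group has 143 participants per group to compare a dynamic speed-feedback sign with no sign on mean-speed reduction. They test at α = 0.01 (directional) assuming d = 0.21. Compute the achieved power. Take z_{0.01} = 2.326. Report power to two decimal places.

power ≈ 0.29

For two equal groups, power = Φ(d·√(n/2) − z_{α}).
d·√(n/2) = 0.21 × √(143/2) = 0.21 × 8.456 = 1.776.
z_β = 1.776 − 2.326 = -0.550.
Power = Φ(-0.550) = 0.291.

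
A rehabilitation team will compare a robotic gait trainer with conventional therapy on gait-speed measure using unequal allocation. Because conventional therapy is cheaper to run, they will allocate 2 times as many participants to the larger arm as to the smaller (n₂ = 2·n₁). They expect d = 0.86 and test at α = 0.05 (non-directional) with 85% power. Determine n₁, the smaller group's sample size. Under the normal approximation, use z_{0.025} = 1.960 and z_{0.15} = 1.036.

With allocation ratio k = n₂/n₁ = 2, Var(x̄₁−x̄₂) = σ²(1/n₁ + 1/(k·n₁)) = σ²·(k+1)/(k·n₁).
So n₁ = (1 + 1/k)·((z_{α/2} + z_β)/d)² = 1.500 × (2.996/0.86)².
n₁ = 1.500 × 12.14 = 18.2.
Round up: n₁ = 19, giving n₂ = 2 × 19 = 38.

n₁ = 19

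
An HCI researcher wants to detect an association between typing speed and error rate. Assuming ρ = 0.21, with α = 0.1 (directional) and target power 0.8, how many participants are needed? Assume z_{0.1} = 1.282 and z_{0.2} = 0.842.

n = 103

Fisher's z: C = ½·ln((1+r)/(1−r)) = ½·ln(1.5316) = 0.2132.
n = ((z_{α} + z_β)/C)² + 3.
(1.282 + 0.842) / 0.2132 = 2.124 / 0.2132 = 9.962.
n = 9.962² + 3 = 99.25 + 3 = 102.3.
Round up.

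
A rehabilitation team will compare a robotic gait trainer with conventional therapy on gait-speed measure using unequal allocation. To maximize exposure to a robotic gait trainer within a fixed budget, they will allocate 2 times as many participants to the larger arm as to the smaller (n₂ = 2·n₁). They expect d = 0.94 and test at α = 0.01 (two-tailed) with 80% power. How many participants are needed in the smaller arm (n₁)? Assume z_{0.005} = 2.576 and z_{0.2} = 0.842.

n₁ = 20

With allocation ratio k = n₂/n₁ = 2, Var(x̄₁−x̄₂) = σ²(1/n₁ + 1/(k·n₁)) = σ²·(k+1)/(k·n₁).
So n₁ = (1 + 1/k)·((z_{α/2} + z_β)/d)² = 1.500 × (3.418/0.94)².
n₁ = 1.500 × 13.22 = 19.8.
Round up: n₁ = 20, giving n₂ = 2 × 20 = 40.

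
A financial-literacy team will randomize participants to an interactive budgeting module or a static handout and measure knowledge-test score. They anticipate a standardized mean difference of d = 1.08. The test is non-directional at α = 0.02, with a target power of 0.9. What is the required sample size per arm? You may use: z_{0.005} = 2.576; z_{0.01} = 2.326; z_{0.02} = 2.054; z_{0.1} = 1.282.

n = 23 per group

For two independent groups with equal n: n = 2·((z_{α/2} + z_β) / d)².
z_{α/2} + z_β = 2.326 + 1.282 = 3.608.
n = 2 × (3.608 / 1.08)² = 2 × 3.341² = 2 × 11.16 = 22.3.
Round up to the next whole participant.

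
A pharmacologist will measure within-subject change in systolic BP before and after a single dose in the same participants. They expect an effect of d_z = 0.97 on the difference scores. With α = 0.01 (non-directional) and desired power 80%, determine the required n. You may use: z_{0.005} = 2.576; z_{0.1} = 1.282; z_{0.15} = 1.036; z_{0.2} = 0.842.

For a paired (one-sample on differences) test: n = ((z_{α/2} + z_β) / d)².
z_{α/2} + z_β = 2.576 + 0.842 = 3.418.
n = (3.418 / 0.97)² = 3.524² = 12.42.
Round up.

n = 13 pairs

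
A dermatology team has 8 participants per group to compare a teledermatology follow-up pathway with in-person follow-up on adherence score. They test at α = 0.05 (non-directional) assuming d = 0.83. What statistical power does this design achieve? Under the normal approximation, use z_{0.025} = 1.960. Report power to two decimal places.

For two equal groups, power = Φ(d·√(n/2) − z_{α/2}).
d·√(n/2) = 0.83 × √(8/2) = 0.83 × 2.000 = 1.660.
z_β = 1.660 − 1.960 = -0.300.
Power = Φ(-0.300) = 0.382.

power ≈ 0.38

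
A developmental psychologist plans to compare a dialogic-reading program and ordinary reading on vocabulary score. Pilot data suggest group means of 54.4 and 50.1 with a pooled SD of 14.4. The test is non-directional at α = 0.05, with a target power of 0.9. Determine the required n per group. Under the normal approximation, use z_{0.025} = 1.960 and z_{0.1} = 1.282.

n = 236 per group

Cohen's d = |M₁ − M₂| / SD_pooled = |54.4 − 50.1| / 14.4 = 4.3 / 14.4 = 0.299.
For two independent groups with equal n: n = 2·((z_{α/2} + z_β) / d)².
z_{α/2} + z_β = 1.960 + 1.282 = 3.242.
n = 2 × (3.242 / 0.299)² = 2 × 10.843² = 2 × 117.57 = 235.1.
Round up to the next whole participant.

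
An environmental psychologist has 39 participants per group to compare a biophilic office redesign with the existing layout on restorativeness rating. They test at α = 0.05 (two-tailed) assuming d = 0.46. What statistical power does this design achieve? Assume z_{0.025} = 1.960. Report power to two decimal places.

For two equal groups, power = Φ(d·√(n/2) − z_{α/2}).
d·√(n/2) = 0.46 × √(39/2) = 0.46 × 4.416 = 2.031.
z_β = 2.031 − 1.960 = 0.071.
Power = Φ(0.071) = 0.528.

power ≈ 0.53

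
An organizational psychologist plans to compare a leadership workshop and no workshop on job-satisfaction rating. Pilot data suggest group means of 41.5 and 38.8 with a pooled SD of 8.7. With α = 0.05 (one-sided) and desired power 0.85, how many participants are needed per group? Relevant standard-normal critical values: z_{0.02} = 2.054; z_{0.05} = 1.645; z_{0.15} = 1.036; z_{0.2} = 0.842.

n = 150 per group

Cohen's d = |M₁ − M₂| / SD_pooled = |41.5 − 38.8| / 8.7 = 2.7 / 8.7 = 0.310.
For two independent groups with equal n: n = 2·((z_{α} + z_β) / d)².
z_{α} + z_β = 1.645 + 1.036 = 2.681.
n = 2 × (2.681 / 0.310)² = 2 × 8.648² = 2 × 74.79 = 149.6.
Round up to the next whole participant.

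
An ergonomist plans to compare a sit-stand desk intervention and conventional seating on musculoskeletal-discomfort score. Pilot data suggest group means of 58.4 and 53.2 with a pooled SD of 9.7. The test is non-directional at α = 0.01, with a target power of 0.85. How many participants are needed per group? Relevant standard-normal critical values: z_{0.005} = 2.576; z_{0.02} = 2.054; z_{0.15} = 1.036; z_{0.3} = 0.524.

n = 91 per group

Cohen's d = |M₁ − M₂| / SD_pooled = |58.4 − 53.2| / 9.7 = 5.2 / 9.7 = 0.536.
For two independent groups with equal n: n = 2·((z_{α/2} + z_β) / d)².
z_{α/2} + z_β = 2.576 + 1.036 = 3.612.
n = 2 × (3.612 / 0.536)² = 2 × 6.739² = 2 × 45.41 = 90.8.
Round up to the next whole participant.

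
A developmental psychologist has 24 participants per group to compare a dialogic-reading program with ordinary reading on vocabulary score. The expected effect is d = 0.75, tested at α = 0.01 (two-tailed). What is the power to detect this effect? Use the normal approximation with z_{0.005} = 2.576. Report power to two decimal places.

For two equal groups, power = Φ(d·√(n/2) − z_{α/2}).
d·√(n/2) = 0.75 × √(24/2) = 0.75 × 3.464 = 2.598.
z_β = 2.598 − 2.576 = 0.022.
Power = Φ(0.022) = 0.509.

power ≈ 0.51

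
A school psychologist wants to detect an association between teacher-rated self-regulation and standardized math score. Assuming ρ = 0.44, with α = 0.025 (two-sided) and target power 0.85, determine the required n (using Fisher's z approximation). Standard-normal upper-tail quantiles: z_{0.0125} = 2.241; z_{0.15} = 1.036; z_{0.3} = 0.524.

Fisher's z: C = ½·ln((1+r)/(1−r)) = ½·ln(2.5714) = 0.4722.
n = ((z_{α/2} + z_β)/C)² + 3.
(2.241 + 1.036) / 0.4722 = 3.277 / 0.4722 = 6.940.
n = 6.940² + 3 = 48.16 + 3 = 51.2.
Round up.

n = 52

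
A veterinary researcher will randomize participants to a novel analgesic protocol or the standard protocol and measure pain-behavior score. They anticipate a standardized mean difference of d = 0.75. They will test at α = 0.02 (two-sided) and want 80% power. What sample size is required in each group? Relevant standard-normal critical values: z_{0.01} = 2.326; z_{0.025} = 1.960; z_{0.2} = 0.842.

n = 36 per group

For two independent groups with equal n: n = 2·((z_{α/2} + z_β) / d)².
z_{α/2} + z_β = 2.326 + 0.842 = 3.168.
n = 2 × (3.168 / 0.75)² = 2 × 4.224² = 2 × 17.84 = 35.7.
Round up to the next whole participant.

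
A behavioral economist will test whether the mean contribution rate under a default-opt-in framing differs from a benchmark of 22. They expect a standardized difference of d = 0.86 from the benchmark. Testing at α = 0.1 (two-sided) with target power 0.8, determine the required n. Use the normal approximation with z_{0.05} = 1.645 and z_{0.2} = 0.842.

n = 9

For a one-sample test: n = ((z_{α/2} + z_β) / d)².
z_{α/2} + z_β = 1.645 + 0.842 = 2.487.
n = (2.487 / 0.86)² = 2.892² = 8.36.
Round up.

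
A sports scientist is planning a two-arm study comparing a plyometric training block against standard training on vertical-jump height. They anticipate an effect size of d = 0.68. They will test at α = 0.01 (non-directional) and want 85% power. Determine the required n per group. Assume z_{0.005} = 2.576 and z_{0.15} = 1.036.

n = 57 per group

For two independent groups with equal n: n = 2·((z_{α/2} + z_β) / d)².
z_{α/2} + z_β = 2.576 + 1.036 = 3.612.
n = 2 × (3.612 / 0.68)² = 2 × 5.312² = 2 × 28.21 = 56.4.
Round up to the next whole participant.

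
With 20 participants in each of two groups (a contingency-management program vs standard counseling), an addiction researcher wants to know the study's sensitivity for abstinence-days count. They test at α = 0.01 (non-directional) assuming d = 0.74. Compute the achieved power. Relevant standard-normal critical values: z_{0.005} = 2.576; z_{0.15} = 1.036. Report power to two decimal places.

power ≈ 0.41

For two equal groups, power = Φ(d·√(n/2) − z_{α/2}).
d·√(n/2) = 0.74 × √(20/2) = 0.74 × 3.162 = 2.340.
z_β = 2.340 − 2.576 = -0.236.
Power = Φ(-0.236) = 0.407.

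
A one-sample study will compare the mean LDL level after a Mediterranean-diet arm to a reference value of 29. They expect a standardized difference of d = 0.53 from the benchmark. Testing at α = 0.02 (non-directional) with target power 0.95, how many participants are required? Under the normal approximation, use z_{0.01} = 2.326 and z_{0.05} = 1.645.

n = 57

For a one-sample test: n = ((z_{α/2} + z_β) / d)².
z_{α/2} + z_β = 2.326 + 1.645 = 3.971.
n = (3.971 / 0.53)² = 7.492² = 56.14.
Round up.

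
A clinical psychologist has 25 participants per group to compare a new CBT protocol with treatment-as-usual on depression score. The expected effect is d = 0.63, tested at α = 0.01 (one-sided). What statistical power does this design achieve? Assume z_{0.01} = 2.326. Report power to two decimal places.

For two equal groups, power = Φ(d·√(n/2) − z_{α}).
d·√(n/2) = 0.63 × √(25/2) = 0.63 × 3.536 = 2.227.
z_β = 2.227 − 2.326 = -0.099.
Power = Φ(-0.099) = 0.461.

power ≈ 0.46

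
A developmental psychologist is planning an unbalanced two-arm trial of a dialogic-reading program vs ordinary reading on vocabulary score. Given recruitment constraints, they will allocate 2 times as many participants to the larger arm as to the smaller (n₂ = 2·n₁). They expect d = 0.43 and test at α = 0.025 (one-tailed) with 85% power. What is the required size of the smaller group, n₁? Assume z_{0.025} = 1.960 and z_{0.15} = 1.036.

n₁ = 73

With allocation ratio k = n₂/n₁ = 2, Var(x̄₁−x̄₂) = σ²(1/n₁ + 1/(k·n₁)) = σ²·(k+1)/(k·n₁).
So n₁ = (1 + 1/k)·((z_{α} + z_β)/d)² = 1.500 × (2.996/0.43)².
n₁ = 1.500 × 48.55 = 72.8.
Round up: n₁ = 73, giving n₂ = 2 × 73 = 146.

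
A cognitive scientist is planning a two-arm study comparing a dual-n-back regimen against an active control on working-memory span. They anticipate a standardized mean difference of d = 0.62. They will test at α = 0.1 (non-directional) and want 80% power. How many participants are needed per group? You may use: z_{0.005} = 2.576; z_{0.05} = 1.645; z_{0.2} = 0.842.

n = 33 per group

For two independent groups with equal n: n = 2·((z_{α/2} + z_β) / d)².
z_{α/2} + z_β = 1.645 + 0.842 = 2.487.
n = 2 × (2.487 / 0.62)² = 2 × 4.011² = 2 × 16.09 = 32.2.
Round up to the next whole participant.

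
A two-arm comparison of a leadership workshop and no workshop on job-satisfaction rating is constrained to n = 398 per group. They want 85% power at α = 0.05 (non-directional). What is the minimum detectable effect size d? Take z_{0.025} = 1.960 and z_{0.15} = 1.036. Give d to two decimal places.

d_min ≈ 0.21

For two independent groups of n = 398 each: d_min = (z_{α/2} + z_β)·√(2/n).
z-sum = 1.960 + 1.036 = 2.996.
d_min = 2.996 × √(2/398) = 2.996 × 0.0709 = 0.212.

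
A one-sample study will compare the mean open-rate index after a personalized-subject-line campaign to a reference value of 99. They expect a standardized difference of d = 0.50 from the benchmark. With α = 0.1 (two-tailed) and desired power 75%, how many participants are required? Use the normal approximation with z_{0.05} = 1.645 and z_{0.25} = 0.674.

For a one-sample test: n = ((z_{α/2} + z_β) / d)².
z_{α/2} + z_β = 1.645 + 0.674 = 2.319.
n = (2.319 / 0.50)² = 4.638² = 21.51.
Round up.

n = 22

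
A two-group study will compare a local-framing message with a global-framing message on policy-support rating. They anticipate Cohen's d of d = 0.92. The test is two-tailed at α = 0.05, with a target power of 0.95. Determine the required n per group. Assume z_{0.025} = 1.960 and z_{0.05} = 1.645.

For two independent groups with equal n: n = 2·((z_{α/2} + z_β) / d)².
z_{α/2} + z_β = 1.960 + 1.645 = 3.605.
n = 2 × (3.605 / 0.92)² = 2 × 3.918² = 2 × 15.35 = 30.7.
Round up to the next whole participant.

n = 31 per group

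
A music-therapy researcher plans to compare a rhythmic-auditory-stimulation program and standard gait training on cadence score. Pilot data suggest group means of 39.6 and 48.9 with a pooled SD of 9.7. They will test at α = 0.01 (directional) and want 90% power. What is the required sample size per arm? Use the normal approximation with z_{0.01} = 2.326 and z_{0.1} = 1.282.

Cohen's d = |M₁ − M₂| / SD_pooled = |39.6 − 48.9| / 9.7 = 9.3 / 9.7 = 0.959.
For two independent groups with equal n: n = 2·((z_{α} + z_β) / d)².
z_{α} + z_β = 2.326 + 1.282 = 3.608.
n = 2 × (3.608 / 0.959)² = 2 × 3.762² = 2 × 14.15 = 28.3.
Round up to the next whole participant.

n = 29 per group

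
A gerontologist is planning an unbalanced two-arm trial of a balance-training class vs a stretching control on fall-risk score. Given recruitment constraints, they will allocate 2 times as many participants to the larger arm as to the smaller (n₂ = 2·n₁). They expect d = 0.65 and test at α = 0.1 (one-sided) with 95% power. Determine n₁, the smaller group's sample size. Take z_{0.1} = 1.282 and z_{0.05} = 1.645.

With allocation ratio k = n₂/n₁ = 2, Var(x̄₁−x̄₂) = σ²(1/n₁ + 1/(k·n₁)) = σ²·(k+1)/(k·n₁).
So n₁ = (1 + 1/k)·((z_{α} + z_β)/d)² = 1.500 × (2.927/0.65)².
n₁ = 1.500 × 20.28 = 30.4.
Round up: n₁ = 31, giving n₂ = 2 × 31 = 62.

n₁ = 31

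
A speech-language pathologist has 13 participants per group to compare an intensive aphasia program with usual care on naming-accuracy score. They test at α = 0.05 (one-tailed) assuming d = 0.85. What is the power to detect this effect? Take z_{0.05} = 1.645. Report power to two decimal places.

power ≈ 0.70

For two equal groups, power = Φ(d·√(n/2) − z_{α}).
d·√(n/2) = 0.85 × √(13/2) = 0.85 × 2.550 = 2.167.
z_β = 2.167 − 1.645 = 0.522.
Power = Φ(0.522) = 0.699.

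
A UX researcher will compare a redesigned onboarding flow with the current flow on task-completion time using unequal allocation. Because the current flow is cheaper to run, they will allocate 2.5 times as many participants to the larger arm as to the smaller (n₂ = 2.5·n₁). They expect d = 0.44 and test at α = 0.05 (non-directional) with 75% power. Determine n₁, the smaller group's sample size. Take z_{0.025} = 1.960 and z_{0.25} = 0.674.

n₁ = 51

With allocation ratio k = n₂/n₁ = 2.5, Var(x̄₁−x̄₂) = σ²(1/n₁ + 1/(k·n₁)) = σ²·(k+1)/(k·n₁).
So n₁ = (1 + 1/k)·((z_{α/2} + z_β)/d)² = 1.400 × (2.634/0.44)².
n₁ = 1.400 × 35.84 = 50.2.
Round up: n₁ = 51, giving n₂ = ⌈2.5 × 51⌉ = ⌈127.5⌉ = 128.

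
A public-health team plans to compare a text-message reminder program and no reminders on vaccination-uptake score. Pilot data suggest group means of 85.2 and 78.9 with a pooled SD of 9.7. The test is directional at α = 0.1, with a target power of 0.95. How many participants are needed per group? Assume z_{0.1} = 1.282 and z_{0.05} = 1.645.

n = 41 per group

Cohen's d = |M₁ − M₂| / SD_pooled = |85.2 − 78.9| / 9.7 = 6.3 / 9.7 = 0.649.
For two independent groups with equal n: n = 2·((z_{α} + z_β) / d)².
z_{α} + z_β = 1.282 + 1.645 = 2.927.
n = 2 × (2.927 / 0.649)² = 2 × 4.510² = 2 × 20.34 = 40.7.
Round up to the next whole participant.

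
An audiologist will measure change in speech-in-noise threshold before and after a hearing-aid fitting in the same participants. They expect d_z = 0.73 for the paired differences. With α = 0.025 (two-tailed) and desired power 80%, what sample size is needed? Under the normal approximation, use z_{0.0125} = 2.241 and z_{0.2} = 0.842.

n = 18 pairs

For a paired (one-sample on differences) test: n = ((z_{α/2} + z_β) / d)².
z_{α/2} + z_β = 2.241 + 0.842 = 3.083.
n = (3.083 / 0.73)² = 4.223² = 17.84.
Round up.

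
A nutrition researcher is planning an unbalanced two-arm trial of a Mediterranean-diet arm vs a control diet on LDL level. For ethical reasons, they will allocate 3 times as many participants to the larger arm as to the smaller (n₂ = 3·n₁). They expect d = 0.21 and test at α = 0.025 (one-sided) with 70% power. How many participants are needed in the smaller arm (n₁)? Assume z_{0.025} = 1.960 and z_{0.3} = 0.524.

With allocation ratio k = n₂/n₁ = 3, Var(x̄₁−x̄₂) = σ²(1/n₁ + 1/(k·n₁)) = σ²·(k+1)/(k·n₁).
So n₁ = (1 + 1/k)·((z_{α} + z_β)/d)² = 1.333 × (2.484/0.21)².
n₁ = 1.333 × 139.92 = 186.6.
Round up: n₁ = 187, giving n₂ = 3 × 187 = 561.

n₁ = 187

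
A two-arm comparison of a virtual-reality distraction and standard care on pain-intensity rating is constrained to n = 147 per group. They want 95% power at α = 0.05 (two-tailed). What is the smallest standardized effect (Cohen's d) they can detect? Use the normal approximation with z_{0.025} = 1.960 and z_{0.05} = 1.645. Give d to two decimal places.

d_min ≈ 0.42

For two independent groups of n = 147 each: d_min = (z_{α/2} + z_β)·√(2/n).
z-sum = 1.960 + 1.645 = 3.605.
d_min = 3.605 × √(2/147) = 3.605 × 0.1166 = 0.420.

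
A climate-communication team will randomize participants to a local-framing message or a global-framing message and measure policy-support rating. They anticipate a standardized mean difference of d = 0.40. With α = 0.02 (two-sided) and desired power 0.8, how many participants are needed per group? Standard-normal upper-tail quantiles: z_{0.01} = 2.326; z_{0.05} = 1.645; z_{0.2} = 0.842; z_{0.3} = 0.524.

n = 126 per group

For two independent groups with equal n: n = 2·((z_{α/2} + z_β) / d)².
z_{α/2} + z_β = 2.326 + 0.842 = 3.168.
n = 2 × (3.168 / 0.40)² = 2 × 7.920² = 2 × 62.73 = 125.5.
Round up to the next whole participant.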